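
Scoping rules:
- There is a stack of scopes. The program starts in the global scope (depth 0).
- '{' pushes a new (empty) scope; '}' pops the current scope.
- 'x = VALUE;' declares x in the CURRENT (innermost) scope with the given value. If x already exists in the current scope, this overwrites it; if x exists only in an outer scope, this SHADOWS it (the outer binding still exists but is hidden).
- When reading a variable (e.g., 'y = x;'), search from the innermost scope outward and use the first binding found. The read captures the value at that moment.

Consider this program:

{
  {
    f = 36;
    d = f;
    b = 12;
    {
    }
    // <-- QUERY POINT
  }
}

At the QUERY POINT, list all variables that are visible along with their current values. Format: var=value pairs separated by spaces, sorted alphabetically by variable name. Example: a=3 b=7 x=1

Answer: b=12 d=36 f=36

Derivation:
Step 1: enter scope (depth=1)
Step 2: enter scope (depth=2)
Step 3: declare f=36 at depth 2
Step 4: declare d=(read f)=36 at depth 2
Step 5: declare b=12 at depth 2
Step 6: enter scope (depth=3)
Step 7: exit scope (depth=2)
Visible at query point: b=12 d=36 f=36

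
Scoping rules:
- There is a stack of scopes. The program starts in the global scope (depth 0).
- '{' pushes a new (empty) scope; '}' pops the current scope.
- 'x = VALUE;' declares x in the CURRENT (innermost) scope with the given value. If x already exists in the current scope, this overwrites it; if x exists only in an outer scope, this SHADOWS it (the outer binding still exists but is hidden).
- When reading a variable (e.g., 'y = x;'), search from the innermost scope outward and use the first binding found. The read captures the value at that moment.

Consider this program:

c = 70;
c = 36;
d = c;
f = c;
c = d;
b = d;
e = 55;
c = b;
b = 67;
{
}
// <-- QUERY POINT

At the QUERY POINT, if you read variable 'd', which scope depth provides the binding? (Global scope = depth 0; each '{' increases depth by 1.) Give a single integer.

Step 1: declare c=70 at depth 0
Step 2: declare c=36 at depth 0
Step 3: declare d=(read c)=36 at depth 0
Step 4: declare f=(read c)=36 at depth 0
Step 5: declare c=(read d)=36 at depth 0
Step 6: declare b=(read d)=36 at depth 0
Step 7: declare e=55 at depth 0
Step 8: declare c=(read b)=36 at depth 0
Step 9: declare b=67 at depth 0
Step 10: enter scope (depth=1)
Step 11: exit scope (depth=0)
Visible at query point: b=67 c=36 d=36 e=55 f=36

Answer: 0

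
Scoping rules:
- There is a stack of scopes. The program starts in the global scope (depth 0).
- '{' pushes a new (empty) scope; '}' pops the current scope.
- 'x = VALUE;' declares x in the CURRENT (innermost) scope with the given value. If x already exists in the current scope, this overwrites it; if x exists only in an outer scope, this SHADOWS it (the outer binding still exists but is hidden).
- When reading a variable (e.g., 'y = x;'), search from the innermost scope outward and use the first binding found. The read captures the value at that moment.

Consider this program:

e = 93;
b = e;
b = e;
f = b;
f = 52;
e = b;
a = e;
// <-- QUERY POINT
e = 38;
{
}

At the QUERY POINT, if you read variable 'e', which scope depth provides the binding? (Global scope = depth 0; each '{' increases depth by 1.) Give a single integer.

Step 1: declare e=93 at depth 0
Step 2: declare b=(read e)=93 at depth 0
Step 3: declare b=(read e)=93 at depth 0
Step 4: declare f=(read b)=93 at depth 0
Step 5: declare f=52 at depth 0
Step 6: declare e=(read b)=93 at depth 0
Step 7: declare a=(read e)=93 at depth 0
Visible at query point: a=93 b=93 e=93 f=52

Answer: 0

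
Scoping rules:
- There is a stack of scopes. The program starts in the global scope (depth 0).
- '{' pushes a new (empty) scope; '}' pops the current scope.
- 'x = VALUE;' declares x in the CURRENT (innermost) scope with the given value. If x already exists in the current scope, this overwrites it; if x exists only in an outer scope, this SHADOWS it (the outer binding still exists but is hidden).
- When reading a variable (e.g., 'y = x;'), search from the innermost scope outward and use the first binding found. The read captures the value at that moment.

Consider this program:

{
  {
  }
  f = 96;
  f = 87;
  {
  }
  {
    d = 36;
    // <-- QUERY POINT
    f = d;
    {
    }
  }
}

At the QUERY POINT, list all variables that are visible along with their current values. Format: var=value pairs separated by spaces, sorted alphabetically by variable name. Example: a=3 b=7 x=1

Step 1: enter scope (depth=1)
Step 2: enter scope (depth=2)
Step 3: exit scope (depth=1)
Step 4: declare f=96 at depth 1
Step 5: declare f=87 at depth 1
Step 6: enter scope (depth=2)
Step 7: exit scope (depth=1)
Step 8: enter scope (depth=2)
Step 9: declare d=36 at depth 2
Visible at query point: d=36 f=87

Answer: d=36 f=87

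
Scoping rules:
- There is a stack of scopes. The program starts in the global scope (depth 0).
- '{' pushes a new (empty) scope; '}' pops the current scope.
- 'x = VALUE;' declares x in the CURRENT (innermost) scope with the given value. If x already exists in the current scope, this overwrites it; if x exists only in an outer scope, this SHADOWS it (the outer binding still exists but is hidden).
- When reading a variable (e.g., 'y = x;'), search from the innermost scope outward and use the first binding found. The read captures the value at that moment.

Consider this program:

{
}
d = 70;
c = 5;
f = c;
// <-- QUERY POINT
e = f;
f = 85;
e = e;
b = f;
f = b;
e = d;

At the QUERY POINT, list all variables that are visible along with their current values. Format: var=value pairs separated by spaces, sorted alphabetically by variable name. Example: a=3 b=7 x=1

Answer: c=5 d=70 f=5

Derivation:
Step 1: enter scope (depth=1)
Step 2: exit scope (depth=0)
Step 3: declare d=70 at depth 0
Step 4: declare c=5 at depth 0
Step 5: declare f=(read c)=5 at depth 0
Visible at query point: c=5 d=70 f=5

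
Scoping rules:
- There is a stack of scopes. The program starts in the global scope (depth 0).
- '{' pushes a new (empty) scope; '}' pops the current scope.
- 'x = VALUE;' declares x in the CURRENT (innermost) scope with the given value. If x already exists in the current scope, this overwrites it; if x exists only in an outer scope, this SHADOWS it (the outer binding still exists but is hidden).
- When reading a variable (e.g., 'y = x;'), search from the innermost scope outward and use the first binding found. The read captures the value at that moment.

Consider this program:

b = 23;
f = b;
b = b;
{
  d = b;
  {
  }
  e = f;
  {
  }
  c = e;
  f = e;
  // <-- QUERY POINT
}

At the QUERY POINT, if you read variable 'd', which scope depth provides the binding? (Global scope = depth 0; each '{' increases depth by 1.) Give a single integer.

Answer: 1

Derivation:
Step 1: declare b=23 at depth 0
Step 2: declare f=(read b)=23 at depth 0
Step 3: declare b=(read b)=23 at depth 0
Step 4: enter scope (depth=1)
Step 5: declare d=(read b)=23 at depth 1
Step 6: enter scope (depth=2)
Step 7: exit scope (depth=1)
Step 8: declare e=(read f)=23 at depth 1
Step 9: enter scope (depth=2)
Step 10: exit scope (depth=1)
Step 11: declare c=(read e)=23 at depth 1
Step 12: declare f=(read e)=23 at depth 1
Visible at query point: b=23 c=23 d=23 e=23 f=23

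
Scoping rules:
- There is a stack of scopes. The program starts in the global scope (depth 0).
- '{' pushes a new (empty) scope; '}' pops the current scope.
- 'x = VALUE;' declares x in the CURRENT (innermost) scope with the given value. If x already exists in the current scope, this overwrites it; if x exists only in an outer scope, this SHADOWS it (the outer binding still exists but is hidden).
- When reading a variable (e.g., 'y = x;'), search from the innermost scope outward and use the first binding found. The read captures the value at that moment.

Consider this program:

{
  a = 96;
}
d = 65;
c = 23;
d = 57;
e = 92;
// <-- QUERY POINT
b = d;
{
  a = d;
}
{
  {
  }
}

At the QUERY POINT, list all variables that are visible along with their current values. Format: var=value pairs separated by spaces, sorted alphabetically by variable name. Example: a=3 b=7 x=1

Step 1: enter scope (depth=1)
Step 2: declare a=96 at depth 1
Step 3: exit scope (depth=0)
Step 4: declare d=65 at depth 0
Step 5: declare c=23 at depth 0
Step 6: declare d=57 at depth 0
Step 7: declare e=92 at depth 0
Visible at query point: c=23 d=57 e=92

Answer: c=23 d=57 e=92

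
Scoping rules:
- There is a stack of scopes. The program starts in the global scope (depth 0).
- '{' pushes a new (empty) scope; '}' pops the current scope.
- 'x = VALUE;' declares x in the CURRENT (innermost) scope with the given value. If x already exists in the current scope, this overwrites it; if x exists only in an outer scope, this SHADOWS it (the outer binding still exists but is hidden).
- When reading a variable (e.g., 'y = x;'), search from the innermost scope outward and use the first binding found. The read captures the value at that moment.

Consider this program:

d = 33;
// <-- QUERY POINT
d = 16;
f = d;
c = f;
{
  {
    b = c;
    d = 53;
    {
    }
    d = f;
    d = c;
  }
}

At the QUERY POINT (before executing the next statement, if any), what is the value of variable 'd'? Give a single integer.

Answer: 33

Derivation:
Step 1: declare d=33 at depth 0
Visible at query point: d=33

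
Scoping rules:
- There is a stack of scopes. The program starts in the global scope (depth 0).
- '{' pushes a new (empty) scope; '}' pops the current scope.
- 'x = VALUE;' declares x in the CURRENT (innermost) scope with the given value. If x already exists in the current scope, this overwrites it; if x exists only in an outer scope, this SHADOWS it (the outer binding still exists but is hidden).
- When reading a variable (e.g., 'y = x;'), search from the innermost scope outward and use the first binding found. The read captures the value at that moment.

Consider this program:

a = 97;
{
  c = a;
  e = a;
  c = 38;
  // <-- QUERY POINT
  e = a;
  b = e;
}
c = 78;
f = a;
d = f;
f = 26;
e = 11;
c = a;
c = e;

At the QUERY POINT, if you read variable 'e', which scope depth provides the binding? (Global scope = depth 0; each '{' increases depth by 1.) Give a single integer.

Step 1: declare a=97 at depth 0
Step 2: enter scope (depth=1)
Step 3: declare c=(read a)=97 at depth 1
Step 4: declare e=(read a)=97 at depth 1
Step 5: declare c=38 at depth 1
Visible at query point: a=97 c=38 e=97

Answer: 1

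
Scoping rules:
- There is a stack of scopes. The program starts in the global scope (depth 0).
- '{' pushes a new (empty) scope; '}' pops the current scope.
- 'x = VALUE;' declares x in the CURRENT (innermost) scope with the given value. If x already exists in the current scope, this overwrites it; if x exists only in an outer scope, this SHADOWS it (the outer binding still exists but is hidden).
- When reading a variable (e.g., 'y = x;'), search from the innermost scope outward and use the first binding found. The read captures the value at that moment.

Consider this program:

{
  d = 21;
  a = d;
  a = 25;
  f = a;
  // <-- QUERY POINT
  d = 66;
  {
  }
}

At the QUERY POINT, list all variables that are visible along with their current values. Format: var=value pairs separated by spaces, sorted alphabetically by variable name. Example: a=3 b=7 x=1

Answer: a=25 d=21 f=25

Derivation:
Step 1: enter scope (depth=1)
Step 2: declare d=21 at depth 1
Step 3: declare a=(read d)=21 at depth 1
Step 4: declare a=25 at depth 1
Step 5: declare f=(read a)=25 at depth 1
Visible at query point: a=25 d=21 f=25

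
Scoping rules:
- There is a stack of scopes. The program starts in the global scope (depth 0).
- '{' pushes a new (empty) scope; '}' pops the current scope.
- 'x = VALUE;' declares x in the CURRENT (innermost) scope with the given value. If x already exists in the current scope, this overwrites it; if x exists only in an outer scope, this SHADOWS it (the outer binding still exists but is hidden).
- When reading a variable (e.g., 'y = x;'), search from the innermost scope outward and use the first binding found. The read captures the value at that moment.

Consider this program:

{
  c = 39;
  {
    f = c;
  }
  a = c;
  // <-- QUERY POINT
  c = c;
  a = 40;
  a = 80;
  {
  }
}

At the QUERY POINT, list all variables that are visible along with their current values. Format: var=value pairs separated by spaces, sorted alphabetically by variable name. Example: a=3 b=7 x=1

Step 1: enter scope (depth=1)
Step 2: declare c=39 at depth 1
Step 3: enter scope (depth=2)
Step 4: declare f=(read c)=39 at depth 2
Step 5: exit scope (depth=1)
Step 6: declare a=(read c)=39 at depth 1
Visible at query point: a=39 c=39

Answer: a=39 c=39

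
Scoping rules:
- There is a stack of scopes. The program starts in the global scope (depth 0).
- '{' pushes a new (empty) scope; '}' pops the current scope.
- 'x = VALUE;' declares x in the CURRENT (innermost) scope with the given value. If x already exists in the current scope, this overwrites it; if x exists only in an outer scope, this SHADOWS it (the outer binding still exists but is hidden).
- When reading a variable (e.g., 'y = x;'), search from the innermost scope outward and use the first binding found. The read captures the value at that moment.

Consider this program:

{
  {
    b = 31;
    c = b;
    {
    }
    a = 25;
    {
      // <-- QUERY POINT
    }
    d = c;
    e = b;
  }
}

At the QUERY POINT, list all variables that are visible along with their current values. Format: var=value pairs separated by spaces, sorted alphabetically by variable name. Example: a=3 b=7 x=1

Answer: a=25 b=31 c=31

Derivation:
Step 1: enter scope (depth=1)
Step 2: enter scope (depth=2)
Step 3: declare b=31 at depth 2
Step 4: declare c=(read b)=31 at depth 2
Step 5: enter scope (depth=3)
Step 6: exit scope (depth=2)
Step 7: declare a=25 at depth 2
Step 8: enter scope (depth=3)
Visible at query point: a=25 b=31 c=31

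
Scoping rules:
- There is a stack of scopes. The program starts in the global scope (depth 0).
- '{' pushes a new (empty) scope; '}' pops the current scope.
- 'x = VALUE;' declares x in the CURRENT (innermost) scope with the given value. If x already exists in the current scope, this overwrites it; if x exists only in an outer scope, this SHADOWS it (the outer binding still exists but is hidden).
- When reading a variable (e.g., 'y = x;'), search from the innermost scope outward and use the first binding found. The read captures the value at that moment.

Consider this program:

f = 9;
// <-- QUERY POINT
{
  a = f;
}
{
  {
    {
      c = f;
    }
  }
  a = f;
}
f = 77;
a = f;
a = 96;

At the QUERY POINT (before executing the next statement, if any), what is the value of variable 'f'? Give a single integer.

Answer: 9

Derivation:
Step 1: declare f=9 at depth 0
Visible at query point: f=9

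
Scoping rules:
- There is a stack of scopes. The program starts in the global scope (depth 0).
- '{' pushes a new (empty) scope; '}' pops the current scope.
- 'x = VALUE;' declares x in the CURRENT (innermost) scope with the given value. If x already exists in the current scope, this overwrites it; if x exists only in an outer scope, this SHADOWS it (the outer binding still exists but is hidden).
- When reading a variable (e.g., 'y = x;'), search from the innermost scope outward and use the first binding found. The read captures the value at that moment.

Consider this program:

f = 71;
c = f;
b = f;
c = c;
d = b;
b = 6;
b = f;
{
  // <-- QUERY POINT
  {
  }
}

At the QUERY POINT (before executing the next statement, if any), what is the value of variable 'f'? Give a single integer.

Answer: 71

Derivation:
Step 1: declare f=71 at depth 0
Step 2: declare c=(read f)=71 at depth 0
Step 3: declare b=(read f)=71 at depth 0
Step 4: declare c=(read c)=71 at depth 0
Step 5: declare d=(read b)=71 at depth 0
Step 6: declare b=6 at depth 0
Step 7: declare b=(read f)=71 at depth 0
Step 8: enter scope (depth=1)
Visible at query point: b=71 c=71 d=71 f=71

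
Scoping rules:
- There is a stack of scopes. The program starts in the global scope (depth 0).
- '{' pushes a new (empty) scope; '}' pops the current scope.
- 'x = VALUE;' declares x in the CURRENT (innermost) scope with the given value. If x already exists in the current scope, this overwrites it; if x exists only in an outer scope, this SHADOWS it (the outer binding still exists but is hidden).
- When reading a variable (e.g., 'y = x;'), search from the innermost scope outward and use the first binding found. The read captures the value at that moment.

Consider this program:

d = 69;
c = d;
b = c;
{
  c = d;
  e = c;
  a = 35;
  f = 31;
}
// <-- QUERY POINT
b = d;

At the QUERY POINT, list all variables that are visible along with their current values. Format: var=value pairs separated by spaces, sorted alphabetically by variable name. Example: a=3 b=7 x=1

Step 1: declare d=69 at depth 0
Step 2: declare c=(read d)=69 at depth 0
Step 3: declare b=(read c)=69 at depth 0
Step 4: enter scope (depth=1)
Step 5: declare c=(read d)=69 at depth 1
Step 6: declare e=(read c)=69 at depth 1
Step 7: declare a=35 at depth 1
Step 8: declare f=31 at depth 1
Step 9: exit scope (depth=0)
Visible at query point: b=69 c=69 d=69

Answer: b=69 c=69 d=69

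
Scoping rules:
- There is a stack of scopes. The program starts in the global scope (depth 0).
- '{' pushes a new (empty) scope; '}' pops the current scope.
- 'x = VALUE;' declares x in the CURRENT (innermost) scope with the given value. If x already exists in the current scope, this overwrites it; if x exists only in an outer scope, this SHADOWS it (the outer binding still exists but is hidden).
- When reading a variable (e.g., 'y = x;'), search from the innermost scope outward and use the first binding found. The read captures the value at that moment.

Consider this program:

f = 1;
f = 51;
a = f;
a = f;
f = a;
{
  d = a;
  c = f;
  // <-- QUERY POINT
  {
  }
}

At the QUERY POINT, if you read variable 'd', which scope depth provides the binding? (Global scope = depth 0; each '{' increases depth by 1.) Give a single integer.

Step 1: declare f=1 at depth 0
Step 2: declare f=51 at depth 0
Step 3: declare a=(read f)=51 at depth 0
Step 4: declare a=(read f)=51 at depth 0
Step 5: declare f=(read a)=51 at depth 0
Step 6: enter scope (depth=1)
Step 7: declare d=(read a)=51 at depth 1
Step 8: declare c=(read f)=51 at depth 1
Visible at query point: a=51 c=51 d=51 f=51

Answer: 1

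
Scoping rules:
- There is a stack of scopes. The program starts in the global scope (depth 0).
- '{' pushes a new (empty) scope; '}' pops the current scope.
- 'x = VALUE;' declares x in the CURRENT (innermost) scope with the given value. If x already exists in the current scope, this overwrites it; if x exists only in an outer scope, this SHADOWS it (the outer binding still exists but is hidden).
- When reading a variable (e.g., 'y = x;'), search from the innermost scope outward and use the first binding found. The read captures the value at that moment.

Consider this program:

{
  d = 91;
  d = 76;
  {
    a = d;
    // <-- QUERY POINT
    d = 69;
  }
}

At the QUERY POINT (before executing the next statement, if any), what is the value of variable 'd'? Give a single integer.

Step 1: enter scope (depth=1)
Step 2: declare d=91 at depth 1
Step 3: declare d=76 at depth 1
Step 4: enter scope (depth=2)
Step 5: declare a=(read d)=76 at depth 2
Visible at query point: a=76 d=76

Answer: 76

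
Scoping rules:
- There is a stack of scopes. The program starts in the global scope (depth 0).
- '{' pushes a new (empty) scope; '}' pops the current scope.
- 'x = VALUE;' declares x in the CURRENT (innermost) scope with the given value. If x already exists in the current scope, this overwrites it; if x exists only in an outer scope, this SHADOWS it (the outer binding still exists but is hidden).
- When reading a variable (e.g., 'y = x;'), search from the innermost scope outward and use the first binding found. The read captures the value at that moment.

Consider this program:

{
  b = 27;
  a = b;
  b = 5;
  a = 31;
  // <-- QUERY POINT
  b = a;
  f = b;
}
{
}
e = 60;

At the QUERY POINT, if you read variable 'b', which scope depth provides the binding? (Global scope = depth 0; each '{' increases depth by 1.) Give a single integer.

Answer: 1

Derivation:
Step 1: enter scope (depth=1)
Step 2: declare b=27 at depth 1
Step 3: declare a=(read b)=27 at depth 1
Step 4: declare b=5 at depth 1
Step 5: declare a=31 at depth 1
Visible at query point: a=31 b=5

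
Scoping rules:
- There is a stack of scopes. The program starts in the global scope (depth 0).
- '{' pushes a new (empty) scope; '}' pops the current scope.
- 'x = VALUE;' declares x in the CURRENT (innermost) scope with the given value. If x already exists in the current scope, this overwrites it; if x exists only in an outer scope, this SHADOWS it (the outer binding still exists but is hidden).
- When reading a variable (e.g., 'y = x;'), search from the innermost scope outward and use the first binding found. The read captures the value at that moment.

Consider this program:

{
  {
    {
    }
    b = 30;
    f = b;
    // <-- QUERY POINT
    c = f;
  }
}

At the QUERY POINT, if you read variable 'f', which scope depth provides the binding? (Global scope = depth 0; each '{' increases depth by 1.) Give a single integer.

Answer: 2

Derivation:
Step 1: enter scope (depth=1)
Step 2: enter scope (depth=2)
Step 3: enter scope (depth=3)
Step 4: exit scope (depth=2)
Step 5: declare b=30 at depth 2
Step 6: declare f=(read b)=30 at depth 2
Visible at query point: b=30 f=30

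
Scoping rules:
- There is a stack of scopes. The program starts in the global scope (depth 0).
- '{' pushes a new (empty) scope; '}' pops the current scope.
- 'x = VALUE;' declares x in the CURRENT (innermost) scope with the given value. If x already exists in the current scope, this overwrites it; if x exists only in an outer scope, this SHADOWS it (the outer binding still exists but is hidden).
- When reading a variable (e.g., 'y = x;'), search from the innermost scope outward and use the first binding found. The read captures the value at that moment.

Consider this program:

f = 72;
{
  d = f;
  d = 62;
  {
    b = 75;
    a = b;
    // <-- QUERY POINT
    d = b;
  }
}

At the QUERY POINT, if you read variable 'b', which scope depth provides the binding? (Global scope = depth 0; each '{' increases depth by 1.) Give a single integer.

Answer: 2

Derivation:
Step 1: declare f=72 at depth 0
Step 2: enter scope (depth=1)
Step 3: declare d=(read f)=72 at depth 1
Step 4: declare d=62 at depth 1
Step 5: enter scope (depth=2)
Step 6: declare b=75 at depth 2
Step 7: declare a=(read b)=75 at depth 2
Visible at query point: a=75 b=75 d=62 f=72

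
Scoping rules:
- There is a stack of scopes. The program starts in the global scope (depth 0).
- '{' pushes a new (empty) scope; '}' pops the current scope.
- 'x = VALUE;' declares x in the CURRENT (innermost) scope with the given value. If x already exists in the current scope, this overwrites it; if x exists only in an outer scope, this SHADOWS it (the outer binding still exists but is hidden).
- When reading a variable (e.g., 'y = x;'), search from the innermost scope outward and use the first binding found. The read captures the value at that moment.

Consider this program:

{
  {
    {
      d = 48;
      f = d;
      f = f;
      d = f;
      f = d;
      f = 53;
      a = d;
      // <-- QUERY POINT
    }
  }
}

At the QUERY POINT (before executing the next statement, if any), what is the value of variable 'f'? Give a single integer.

Answer: 53

Derivation:
Step 1: enter scope (depth=1)
Step 2: enter scope (depth=2)
Step 3: enter scope (depth=3)
Step 4: declare d=48 at depth 3
Step 5: declare f=(read d)=48 at depth 3
Step 6: declare f=(read f)=48 at depth 3
Step 7: declare d=(read f)=48 at depth 3
Step 8: declare f=(read d)=48 at depth 3
Step 9: declare f=53 at depth 3
Step 10: declare a=(read d)=48 at depth 3
Visible at query point: a=48 d=48 f=53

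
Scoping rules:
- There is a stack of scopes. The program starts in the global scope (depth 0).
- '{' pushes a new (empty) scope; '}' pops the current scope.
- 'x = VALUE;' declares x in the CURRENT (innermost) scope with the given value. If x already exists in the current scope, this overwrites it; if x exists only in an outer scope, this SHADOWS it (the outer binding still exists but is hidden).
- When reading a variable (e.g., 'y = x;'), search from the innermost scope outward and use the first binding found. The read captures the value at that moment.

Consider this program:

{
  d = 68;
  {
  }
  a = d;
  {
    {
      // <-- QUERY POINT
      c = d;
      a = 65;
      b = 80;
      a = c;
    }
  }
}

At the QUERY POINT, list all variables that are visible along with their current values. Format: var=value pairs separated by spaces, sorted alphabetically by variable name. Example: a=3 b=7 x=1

Step 1: enter scope (depth=1)
Step 2: declare d=68 at depth 1
Step 3: enter scope (depth=2)
Step 4: exit scope (depth=1)
Step 5: declare a=(read d)=68 at depth 1
Step 6: enter scope (depth=2)
Step 7: enter scope (depth=3)
Visible at query point: a=68 d=68

Answer: a=68 d=68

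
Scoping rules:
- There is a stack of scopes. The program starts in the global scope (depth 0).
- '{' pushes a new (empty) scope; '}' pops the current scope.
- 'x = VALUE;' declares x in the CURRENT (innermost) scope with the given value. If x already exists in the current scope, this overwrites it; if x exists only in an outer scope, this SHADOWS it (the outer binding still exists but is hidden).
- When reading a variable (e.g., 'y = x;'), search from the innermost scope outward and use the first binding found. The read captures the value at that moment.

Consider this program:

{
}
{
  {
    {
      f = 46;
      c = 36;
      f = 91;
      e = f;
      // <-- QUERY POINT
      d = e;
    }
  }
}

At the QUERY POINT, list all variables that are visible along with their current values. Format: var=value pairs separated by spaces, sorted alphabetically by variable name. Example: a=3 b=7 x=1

Step 1: enter scope (depth=1)
Step 2: exit scope (depth=0)
Step 3: enter scope (depth=1)
Step 4: enter scope (depth=2)
Step 5: enter scope (depth=3)
Step 6: declare f=46 at depth 3
Step 7: declare c=36 at depth 3
Step 8: declare f=91 at depth 3
Step 9: declare e=(read f)=91 at depth 3
Visible at query point: c=36 e=91 f=91

Answer: c=36 e=91 f=91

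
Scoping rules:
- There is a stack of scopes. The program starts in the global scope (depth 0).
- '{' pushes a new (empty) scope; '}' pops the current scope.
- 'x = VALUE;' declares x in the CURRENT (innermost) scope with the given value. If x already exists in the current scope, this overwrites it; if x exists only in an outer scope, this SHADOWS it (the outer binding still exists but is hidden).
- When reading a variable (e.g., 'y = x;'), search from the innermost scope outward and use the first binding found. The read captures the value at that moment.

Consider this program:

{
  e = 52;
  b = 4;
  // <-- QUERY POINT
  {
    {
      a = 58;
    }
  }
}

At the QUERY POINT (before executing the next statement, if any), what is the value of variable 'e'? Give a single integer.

Step 1: enter scope (depth=1)
Step 2: declare e=52 at depth 1
Step 3: declare b=4 at depth 1
Visible at query point: b=4 e=52

Answer: 52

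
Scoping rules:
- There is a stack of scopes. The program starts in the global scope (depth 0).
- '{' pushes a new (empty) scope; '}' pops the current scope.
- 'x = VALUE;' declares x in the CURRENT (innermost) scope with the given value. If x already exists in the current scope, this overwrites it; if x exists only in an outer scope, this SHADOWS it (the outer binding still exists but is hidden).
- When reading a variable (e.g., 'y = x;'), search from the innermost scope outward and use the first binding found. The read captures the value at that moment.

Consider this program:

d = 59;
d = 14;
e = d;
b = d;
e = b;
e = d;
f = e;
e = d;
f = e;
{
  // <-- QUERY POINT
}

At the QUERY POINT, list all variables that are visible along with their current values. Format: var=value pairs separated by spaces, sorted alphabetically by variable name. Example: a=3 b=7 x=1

Step 1: declare d=59 at depth 0
Step 2: declare d=14 at depth 0
Step 3: declare e=(read d)=14 at depth 0
Step 4: declare b=(read d)=14 at depth 0
Step 5: declare e=(read b)=14 at depth 0
Step 6: declare e=(read d)=14 at depth 0
Step 7: declare f=(read e)=14 at depth 0
Step 8: declare e=(read d)=14 at depth 0
Step 9: declare f=(read e)=14 at depth 0
Step 10: enter scope (depth=1)
Visible at query point: b=14 d=14 e=14 f=14

Answer: b=14 d=14 e=14 f=14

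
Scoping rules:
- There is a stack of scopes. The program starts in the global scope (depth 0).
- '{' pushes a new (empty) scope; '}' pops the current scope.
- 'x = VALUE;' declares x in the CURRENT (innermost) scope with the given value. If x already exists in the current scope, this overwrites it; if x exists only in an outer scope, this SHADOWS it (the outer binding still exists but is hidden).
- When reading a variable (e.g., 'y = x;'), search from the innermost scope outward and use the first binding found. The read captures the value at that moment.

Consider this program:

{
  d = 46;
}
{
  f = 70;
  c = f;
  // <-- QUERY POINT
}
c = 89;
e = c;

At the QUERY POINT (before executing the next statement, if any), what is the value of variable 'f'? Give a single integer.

Answer: 70

Derivation:
Step 1: enter scope (depth=1)
Step 2: declare d=46 at depth 1
Step 3: exit scope (depth=0)
Step 4: enter scope (depth=1)
Step 5: declare f=70 at depth 1
Step 6: declare c=(read f)=70 at depth 1
Visible at query point: c=70 f=70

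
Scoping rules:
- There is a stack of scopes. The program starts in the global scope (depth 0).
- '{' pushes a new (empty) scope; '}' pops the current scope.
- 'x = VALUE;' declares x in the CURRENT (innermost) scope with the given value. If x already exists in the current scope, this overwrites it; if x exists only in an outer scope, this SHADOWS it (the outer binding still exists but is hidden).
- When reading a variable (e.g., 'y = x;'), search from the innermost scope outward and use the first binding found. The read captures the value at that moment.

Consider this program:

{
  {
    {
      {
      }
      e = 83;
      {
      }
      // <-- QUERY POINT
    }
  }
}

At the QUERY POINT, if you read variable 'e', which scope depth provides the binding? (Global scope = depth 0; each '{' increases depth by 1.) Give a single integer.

Answer: 3

Derivation:
Step 1: enter scope (depth=1)
Step 2: enter scope (depth=2)
Step 3: enter scope (depth=3)
Step 4: enter scope (depth=4)
Step 5: exit scope (depth=3)
Step 6: declare e=83 at depth 3
Step 7: enter scope (depth=4)
Step 8: exit scope (depth=3)
Visible at query point: e=83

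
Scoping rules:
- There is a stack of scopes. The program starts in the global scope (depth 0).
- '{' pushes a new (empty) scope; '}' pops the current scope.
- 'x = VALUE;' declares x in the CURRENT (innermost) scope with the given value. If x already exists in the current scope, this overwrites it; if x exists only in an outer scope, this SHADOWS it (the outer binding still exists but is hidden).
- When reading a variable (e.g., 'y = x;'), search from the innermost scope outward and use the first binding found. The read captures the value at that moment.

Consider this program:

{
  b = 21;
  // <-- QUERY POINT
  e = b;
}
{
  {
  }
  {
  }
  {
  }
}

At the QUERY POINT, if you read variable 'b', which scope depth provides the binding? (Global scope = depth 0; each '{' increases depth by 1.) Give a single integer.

Step 1: enter scope (depth=1)
Step 2: declare b=21 at depth 1
Visible at query point: b=21

Answer: 1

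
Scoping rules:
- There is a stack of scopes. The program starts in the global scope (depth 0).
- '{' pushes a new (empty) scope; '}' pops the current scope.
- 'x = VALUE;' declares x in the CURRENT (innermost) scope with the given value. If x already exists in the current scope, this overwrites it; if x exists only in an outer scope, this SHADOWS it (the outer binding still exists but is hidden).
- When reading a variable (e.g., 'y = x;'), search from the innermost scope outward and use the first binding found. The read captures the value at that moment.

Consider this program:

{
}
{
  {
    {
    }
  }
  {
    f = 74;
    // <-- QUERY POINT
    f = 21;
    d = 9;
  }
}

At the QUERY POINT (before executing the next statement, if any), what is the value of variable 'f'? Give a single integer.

Step 1: enter scope (depth=1)
Step 2: exit scope (depth=0)
Step 3: enter scope (depth=1)
Step 4: enter scope (depth=2)
Step 5: enter scope (depth=3)
Step 6: exit scope (depth=2)
Step 7: exit scope (depth=1)
Step 8: enter scope (depth=2)
Step 9: declare f=74 at depth 2
Visible at query point: f=74

Answer: 74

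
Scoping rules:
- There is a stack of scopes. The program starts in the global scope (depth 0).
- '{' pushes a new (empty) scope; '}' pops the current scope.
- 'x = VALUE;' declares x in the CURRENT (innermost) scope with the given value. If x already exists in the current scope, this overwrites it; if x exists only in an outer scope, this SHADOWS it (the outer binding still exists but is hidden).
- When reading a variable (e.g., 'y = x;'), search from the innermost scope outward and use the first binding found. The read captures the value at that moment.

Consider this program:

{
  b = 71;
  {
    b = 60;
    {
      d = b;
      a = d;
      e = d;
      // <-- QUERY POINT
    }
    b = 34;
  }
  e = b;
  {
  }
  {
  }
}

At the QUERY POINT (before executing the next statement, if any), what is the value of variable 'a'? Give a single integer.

Answer: 60

Derivation:
Step 1: enter scope (depth=1)
Step 2: declare b=71 at depth 1
Step 3: enter scope (depth=2)
Step 4: declare b=60 at depth 2
Step 5: enter scope (depth=3)
Step 6: declare d=(read b)=60 at depth 3
Step 7: declare a=(read d)=60 at depth 3
Step 8: declare e=(read d)=60 at depth 3
Visible at query point: a=60 b=60 d=60 e=60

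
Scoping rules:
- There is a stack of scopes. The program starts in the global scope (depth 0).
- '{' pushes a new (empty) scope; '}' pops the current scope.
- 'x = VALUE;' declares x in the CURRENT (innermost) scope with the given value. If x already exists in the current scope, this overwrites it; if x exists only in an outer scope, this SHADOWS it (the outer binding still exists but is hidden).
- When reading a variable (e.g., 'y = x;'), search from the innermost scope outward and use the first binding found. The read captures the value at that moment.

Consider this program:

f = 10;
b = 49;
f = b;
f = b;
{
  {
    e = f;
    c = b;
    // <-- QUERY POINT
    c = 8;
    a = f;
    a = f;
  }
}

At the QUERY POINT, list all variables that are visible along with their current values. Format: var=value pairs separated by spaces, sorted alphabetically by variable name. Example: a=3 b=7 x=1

Step 1: declare f=10 at depth 0
Step 2: declare b=49 at depth 0
Step 3: declare f=(read b)=49 at depth 0
Step 4: declare f=(read b)=49 at depth 0
Step 5: enter scope (depth=1)
Step 6: enter scope (depth=2)
Step 7: declare e=(read f)=49 at depth 2
Step 8: declare c=(read b)=49 at depth 2
Visible at query point: b=49 c=49 e=49 f=49

Answer: b=49 c=49 e=49 f=49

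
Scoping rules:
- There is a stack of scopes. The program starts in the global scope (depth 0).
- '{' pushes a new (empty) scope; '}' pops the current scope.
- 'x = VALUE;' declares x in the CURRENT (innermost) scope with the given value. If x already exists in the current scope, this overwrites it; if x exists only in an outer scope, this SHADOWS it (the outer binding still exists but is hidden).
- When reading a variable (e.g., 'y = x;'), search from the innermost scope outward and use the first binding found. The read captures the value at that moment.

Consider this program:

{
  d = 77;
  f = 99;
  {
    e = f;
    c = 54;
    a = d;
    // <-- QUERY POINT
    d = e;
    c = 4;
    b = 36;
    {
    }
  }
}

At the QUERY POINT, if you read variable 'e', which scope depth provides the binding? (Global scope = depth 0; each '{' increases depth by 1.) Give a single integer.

Step 1: enter scope (depth=1)
Step 2: declare d=77 at depth 1
Step 3: declare f=99 at depth 1
Step 4: enter scope (depth=2)
Step 5: declare e=(read f)=99 at depth 2
Step 6: declare c=54 at depth 2
Step 7: declare a=(read d)=77 at depth 2
Visible at query point: a=77 c=54 d=77 e=99 f=99

Answer: 2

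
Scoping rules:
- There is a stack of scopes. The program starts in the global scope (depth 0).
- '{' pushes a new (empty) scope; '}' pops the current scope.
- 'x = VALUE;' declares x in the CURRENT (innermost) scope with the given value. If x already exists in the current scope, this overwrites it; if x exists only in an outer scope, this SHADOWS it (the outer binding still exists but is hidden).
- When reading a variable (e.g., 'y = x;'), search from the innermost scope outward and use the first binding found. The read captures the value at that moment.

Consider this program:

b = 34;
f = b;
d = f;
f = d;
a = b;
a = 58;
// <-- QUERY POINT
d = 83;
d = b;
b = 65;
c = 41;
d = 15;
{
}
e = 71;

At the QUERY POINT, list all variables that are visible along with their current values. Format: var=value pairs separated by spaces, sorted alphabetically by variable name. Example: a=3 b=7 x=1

Answer: a=58 b=34 d=34 f=34

Derivation:
Step 1: declare b=34 at depth 0
Step 2: declare f=(read b)=34 at depth 0
Step 3: declare d=(read f)=34 at depth 0
Step 4: declare f=(read d)=34 at depth 0
Step 5: declare a=(read b)=34 at depth 0
Step 6: declare a=58 at depth 0
Visible at query point: a=58 b=34 d=34 f=34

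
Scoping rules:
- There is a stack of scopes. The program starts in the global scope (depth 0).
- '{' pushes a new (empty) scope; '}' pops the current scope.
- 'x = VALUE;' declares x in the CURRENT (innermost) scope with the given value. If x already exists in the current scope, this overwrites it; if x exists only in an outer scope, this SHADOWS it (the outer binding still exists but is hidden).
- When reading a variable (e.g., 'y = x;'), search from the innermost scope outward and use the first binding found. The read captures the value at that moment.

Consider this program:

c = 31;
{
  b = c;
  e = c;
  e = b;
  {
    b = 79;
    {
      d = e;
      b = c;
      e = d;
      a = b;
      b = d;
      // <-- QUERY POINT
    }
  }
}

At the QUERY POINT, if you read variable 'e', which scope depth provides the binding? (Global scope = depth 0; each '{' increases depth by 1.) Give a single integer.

Step 1: declare c=31 at depth 0
Step 2: enter scope (depth=1)
Step 3: declare b=(read c)=31 at depth 1
Step 4: declare e=(read c)=31 at depth 1
Step 5: declare e=(read b)=31 at depth 1
Step 6: enter scope (depth=2)
Step 7: declare b=79 at depth 2
Step 8: enter scope (depth=3)
Step 9: declare d=(read e)=31 at depth 3
Step 10: declare b=(read c)=31 at depth 3
Step 11: declare e=(read d)=31 at depth 3
Step 12: declare a=(read b)=31 at depth 3
Step 13: declare b=(read d)=31 at depth 3
Visible at query point: a=31 b=31 c=31 d=31 e=31

Answer: 3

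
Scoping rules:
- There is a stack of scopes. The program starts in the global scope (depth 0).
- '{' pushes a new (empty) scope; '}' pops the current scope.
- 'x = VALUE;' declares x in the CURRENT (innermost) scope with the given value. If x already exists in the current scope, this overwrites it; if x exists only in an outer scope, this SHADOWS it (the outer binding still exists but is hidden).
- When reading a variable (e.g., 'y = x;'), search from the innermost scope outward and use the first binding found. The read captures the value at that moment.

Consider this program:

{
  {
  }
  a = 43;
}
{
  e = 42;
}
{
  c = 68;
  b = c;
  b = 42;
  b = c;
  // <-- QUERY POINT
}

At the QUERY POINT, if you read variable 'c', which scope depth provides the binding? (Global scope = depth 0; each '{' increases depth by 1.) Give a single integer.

Answer: 1

Derivation:
Step 1: enter scope (depth=1)
Step 2: enter scope (depth=2)
Step 3: exit scope (depth=1)
Step 4: declare a=43 at depth 1
Step 5: exit scope (depth=0)
Step 6: enter scope (depth=1)
Step 7: declare e=42 at depth 1
Step 8: exit scope (depth=0)
Step 9: enter scope (depth=1)
Step 10: declare c=68 at depth 1
Step 11: declare b=(read c)=68 at depth 1
Step 12: declare b=42 at depth 1
Step 13: declare b=(read c)=68 at depth 1
Visible at query point: b=68 c=68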